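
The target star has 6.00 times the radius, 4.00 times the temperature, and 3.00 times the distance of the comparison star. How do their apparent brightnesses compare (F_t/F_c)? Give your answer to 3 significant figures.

1.02×10^3

L_t/L_c = (R_t/R_c)²(T_t/T_c)⁴ = (6.00)² × (4.00)⁴ = 9216.
F_t/F_c = (L_t/L_c)/(d_t/d_c)² = 9216 / (3.00)² = 1024.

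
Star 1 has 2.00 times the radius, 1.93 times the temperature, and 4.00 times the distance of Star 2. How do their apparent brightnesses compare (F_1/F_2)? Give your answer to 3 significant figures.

3.47

L_1/L_2 = (R_1/R_2)²(T_1/T_2)⁴ = (2.00)² × (1.93)⁴ = 55.50.
F_1/F_2 = (L_1/L_2)/(d_1/d_2)² = 55.50 / (4.00)² = 3.469.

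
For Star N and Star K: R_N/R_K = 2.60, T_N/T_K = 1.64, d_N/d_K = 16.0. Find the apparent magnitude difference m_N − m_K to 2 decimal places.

L_N/L_K = (2.60)²(1.64)⁴ = 48.90.
F_N/F_K = (L_N/L_K)/(d_N/d_K)² = 48.90/256.0 = 0.1910.
m_N − m_K = −2.5 log₁₀(0.1910) = 1.80.

1.80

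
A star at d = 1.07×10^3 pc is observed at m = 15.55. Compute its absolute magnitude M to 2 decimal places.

5.40

M = m − 5 log₁₀(d/10 pc) = 15.55 − 5 log₁₀(1.07×10^3/10)
  = 15.55 − 5 × 2.029 = 15.55 − 10.15 = 5.40.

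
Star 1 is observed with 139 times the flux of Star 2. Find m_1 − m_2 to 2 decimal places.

m_1 − m_2 = −2.5 log₁₀(F_1/F_2) = −2.5 log₁₀(139) = −2.5 × (2.143) = -5.358.

-5.36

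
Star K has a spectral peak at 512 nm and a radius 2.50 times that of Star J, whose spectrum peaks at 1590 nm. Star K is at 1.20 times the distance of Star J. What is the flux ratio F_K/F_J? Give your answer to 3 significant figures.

Wien's law: T_K/T_J = λ_J/λ_K = 1590/512 = 3.105.
L_K/L_J = (R_K/R_J)²(T_K/T_J)⁴ = (2.50)²(3.105)⁴ = 581.3.
F_K/F_J = (L_K/L_J)/(d_K/d_J)² = 581.3/(1.20)² = 403.7.

404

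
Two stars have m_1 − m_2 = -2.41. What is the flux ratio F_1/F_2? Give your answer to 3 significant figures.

F_1/F_2 = 10^(−(m_1 − m_2)/2.5) = 10^(2.41/2.5) = 10^0.964 = 9.204.

9.20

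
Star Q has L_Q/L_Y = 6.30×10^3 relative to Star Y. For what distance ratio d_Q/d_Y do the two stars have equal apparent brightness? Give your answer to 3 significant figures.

79.4

Equal flux requires L_Q/d_Q² = L_Y/d_Y², so d_Q/d_Y = √(L_Q/L_Y)
= √(6.30×10^3) = 79.37.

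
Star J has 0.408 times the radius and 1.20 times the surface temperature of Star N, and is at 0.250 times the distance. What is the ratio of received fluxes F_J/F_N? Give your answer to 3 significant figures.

5.52

L_J/L_N = (R_J/R_N)²(T_J/T_N)⁴ = (0.408)² × (1.20)⁴ = 0.3452.
F_J/F_N = (L_J/L_N)/(d_J/d_N)² = 0.3452 / (0.250)² = 5.523.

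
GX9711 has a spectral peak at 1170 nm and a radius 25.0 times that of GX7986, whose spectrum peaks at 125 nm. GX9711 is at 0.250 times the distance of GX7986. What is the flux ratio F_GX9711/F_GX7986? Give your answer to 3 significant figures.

1.30

Wien's law: T_GX9711/T_GX7986 = λ_GX7986/λ_GX9711 = 125/1170 = 0.1068.
L_GX9711/L_GX7986 = (R_GX9711/R_GX7986)²(T_GX9711/T_GX7986)⁴ = (25.0)²(0.1068)⁴ = 0.08143.
F_GX9711/F_GX7986 = (L_GX9711/L_GX7986)/(d_GX9711/d_GX7986)² = 0.08143/(0.250)² = 1.303.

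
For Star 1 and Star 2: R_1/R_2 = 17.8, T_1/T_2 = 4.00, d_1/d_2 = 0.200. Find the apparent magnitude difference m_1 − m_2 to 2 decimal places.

-15.77

L_1/L_2 = (17.8)²(4.00)⁴ = 8.111×10^4.
F_1/F_2 = (L_1/L_2)/(d_1/d_2)² = 8.111×10^4/0.04000 = 2.028×10^6.
m_1 − m_2 = −2.5 log₁₀(2.028×10^6) = -15.77.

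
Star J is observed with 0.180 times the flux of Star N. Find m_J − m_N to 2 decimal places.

1.86

m_J − m_N = −2.5 log₁₀(F_J/F_N) = −2.5 log₁₀(0.180) = −2.5 × (-0.745) = 1.862.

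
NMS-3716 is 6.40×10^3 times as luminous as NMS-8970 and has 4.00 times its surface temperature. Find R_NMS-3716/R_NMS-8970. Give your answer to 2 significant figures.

5.0

L ∝ R²T⁴ gives R ∝ √L / T², so
R_NMS-3716/R_NMS-8970 = √(6.40×10^3) / (4.00)² = 80.00 / 16.00 = 5.000.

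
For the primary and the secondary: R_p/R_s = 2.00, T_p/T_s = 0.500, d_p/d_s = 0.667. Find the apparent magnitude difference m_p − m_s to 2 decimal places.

L_p/L_s = (2.00)²(0.500)⁴ = 0.2500.
F_p/F_s = (L_p/L_s)/(d_p/d_s)² = 0.2500/0.4449 = 0.5619.
m_p − m_s = −2.5 log₁₀(0.5619) = 0.63.

0.63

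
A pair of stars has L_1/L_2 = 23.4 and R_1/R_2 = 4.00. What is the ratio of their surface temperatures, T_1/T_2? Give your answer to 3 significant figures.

L ∝ R²T⁴ gives T ∝ (L/R²)^(1/4), so
T_1/T_2 = (23.4 / 4.00²)^(1/4) = (1.462)^(1/4) = 1.100.

1.10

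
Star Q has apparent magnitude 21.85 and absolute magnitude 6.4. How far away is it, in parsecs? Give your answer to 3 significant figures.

1.23×10^4 pc

m − M = 5 log₁₀(d/10 pc)
21.85 − (6.4) = 15.45 = 5 log₁₀(d/10)
d = 10 × 10^(15.45/5) = 10 × 10^3.090 = 1.230×10^4 pc.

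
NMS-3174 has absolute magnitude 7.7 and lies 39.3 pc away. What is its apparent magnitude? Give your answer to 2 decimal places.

10.67

m = M + 5 log₁₀(d/10 pc) = 7.7 + 5 log₁₀(39.3/10)
  = 7.7 + 5 × 0.594 = 7.7 + 2.97 = 10.67.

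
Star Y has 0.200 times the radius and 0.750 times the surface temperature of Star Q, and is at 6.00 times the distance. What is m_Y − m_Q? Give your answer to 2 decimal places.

L_Y/L_Q = (0.200)²(0.750)⁴ = 0.01266.
F_Y/F_Q = (L_Y/L_Q)/(d_Y/d_Q)² = 0.01266/36.00 = 3.516×10^-4.
m_Y − m_Q = −2.5 log₁₀(3.516×10^-4) = 8.63.

8.63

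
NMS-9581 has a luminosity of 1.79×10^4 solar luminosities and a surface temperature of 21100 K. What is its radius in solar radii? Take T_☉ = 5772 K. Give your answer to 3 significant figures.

10.0 solar radii

R/R_☉ = √(L/L_☉) / (T/T_☉)² = √(1.79×10^4) / (3.656)²
       = 133.8 / 13.36 = 10.01.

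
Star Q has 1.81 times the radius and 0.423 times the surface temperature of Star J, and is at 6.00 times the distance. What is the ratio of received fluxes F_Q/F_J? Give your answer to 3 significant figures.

0.00291

L_Q/L_J = (R_Q/R_J)²(T_Q/T_J)⁴ = (1.81)² × (0.423)⁴ = 0.1049.
F_Q/F_J = (L_Q/L_J)/(d_Q/d_J)² = 0.1049 / (6.00)² = 0.002914.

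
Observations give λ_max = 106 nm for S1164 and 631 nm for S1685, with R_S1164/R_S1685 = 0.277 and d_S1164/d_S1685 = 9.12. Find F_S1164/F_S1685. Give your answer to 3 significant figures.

1.16

Wien's law: T_S1164/T_S1685 = λ_S1685/λ_S1164 = 631/106 = 5.953.
L_S1164/L_S1685 = (R_S1164/R_S1685)²(T_S1164/T_S1685)⁴ = (0.277)²(5.953)⁴ = 96.35.
F_S1164/F_S1685 = (L_S1164/L_S1685)/(d_S1164/d_S1685)² = 96.35/(9.12)² = 1.158.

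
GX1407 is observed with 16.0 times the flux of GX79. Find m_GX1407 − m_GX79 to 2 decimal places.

-3.01

m_GX1407 − m_GX79 = −2.5 log₁₀(F_GX1407/F_GX79) = −2.5 log₁₀(16.0) = −2.5 × (1.204) = -3.010.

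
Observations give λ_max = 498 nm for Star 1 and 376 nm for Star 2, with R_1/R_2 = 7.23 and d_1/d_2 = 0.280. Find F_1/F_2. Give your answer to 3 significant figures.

Wien's law: T_1/T_2 = λ_2/λ_1 = 376/498 = 0.7550.
L_1/L_2 = (R_1/R_2)²(T_1/T_2)⁴ = (7.23)²(0.7550)⁴ = 16.99.
F_1/F_2 = (L_1/L_2)/(d_1/d_2)² = 16.99/(0.280)² = 216.7.

217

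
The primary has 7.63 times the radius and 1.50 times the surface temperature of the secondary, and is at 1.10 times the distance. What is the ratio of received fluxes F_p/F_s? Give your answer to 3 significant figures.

L_p/L_s = (R_p/R_s)²(T_p/T_s)⁴ = (7.63)² × (1.50)⁴ = 294.7.
F_p/F_s = (L_p/L_s)/(d_p/d_s)² = 294.7 / (1.10)² = 243.6.

244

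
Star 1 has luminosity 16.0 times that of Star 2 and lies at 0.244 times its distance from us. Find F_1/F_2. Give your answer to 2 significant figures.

2.7×10^2

F = L/(4πd²), so F_1/F_2 = (L_1/L_2) / (d_1/d_2)²
= 16.0 / (0.244)² = 16.0 / 0.05954 = 268.7.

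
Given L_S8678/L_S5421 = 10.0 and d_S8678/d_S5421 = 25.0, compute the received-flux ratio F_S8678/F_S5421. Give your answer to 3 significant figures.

F = L/(4πd²), so F_S8678/F_S5421 = (L_S8678/L_S5421) / (d_S8678/d_S5421)²
= 10.0 / (25.0)² = 10.0 / 625.0 = 0.01600.

0.0160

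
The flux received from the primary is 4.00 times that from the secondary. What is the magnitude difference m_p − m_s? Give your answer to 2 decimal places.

m_p − m_s = −2.5 log₁₀(F_p/F_s) = −2.5 log₁₀(4.00) = −2.5 × (0.602) = -1.505.

-1.51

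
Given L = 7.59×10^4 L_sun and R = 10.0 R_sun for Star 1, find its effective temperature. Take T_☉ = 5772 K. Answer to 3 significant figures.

T/T_☉ = (L/L_☉)^(1/4) / (R/R_☉)^(1/2)
T = 5772 × (7.59×10^4)^(1/4) / √(10.0) = 5772 × 16.60 / 3.162 = 3.030×10^4 K.

3.03×10^4 K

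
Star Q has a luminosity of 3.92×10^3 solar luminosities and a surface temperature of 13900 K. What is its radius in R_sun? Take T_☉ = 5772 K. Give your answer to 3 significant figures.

10.8 R_sun

R/R_☉ = √(L/L_☉) / (T/T_☉)² = √(3.92×10^3) / (2.408)²
       = 62.61 / 5.799 = 10.80.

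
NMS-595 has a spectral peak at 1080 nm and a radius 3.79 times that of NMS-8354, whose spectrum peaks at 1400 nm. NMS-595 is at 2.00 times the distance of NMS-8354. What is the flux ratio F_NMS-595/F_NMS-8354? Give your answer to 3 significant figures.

Wien's law: T_NMS-595/T_NMS-8354 = λ_NMS-8354/λ_NMS-595 = 1400/1080 = 1.296.
L_NMS-595/L_NMS-8354 = (R_NMS-595/R_NMS-8354)²(T_NMS-595/T_NMS-8354)⁴ = (3.79)²(1.296)⁴ = 40.56.
F_NMS-595/F_NMS-8354 = (L_NMS-595/L_NMS-8354)/(d_NMS-595/d_NMS-8354)² = 40.56/(2.00)² = 10.14.

10.1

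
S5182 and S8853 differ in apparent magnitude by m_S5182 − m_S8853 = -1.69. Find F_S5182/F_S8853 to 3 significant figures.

4.74

F_S5182/F_S8853 = 10^(−(m_S5182 − m_S8853)/2.5) = 10^(1.69/2.5) = 10^0.676 = 4.742.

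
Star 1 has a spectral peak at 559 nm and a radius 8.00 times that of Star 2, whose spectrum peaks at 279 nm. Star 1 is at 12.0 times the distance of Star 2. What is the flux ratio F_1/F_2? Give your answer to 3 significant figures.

Wien's law: T_1/T_2 = λ_2/λ_1 = 279/559 = 0.4991.
L_1/L_2 = (R_1/R_2)²(T_1/T_2)⁴ = (8.00)²(0.4991)⁴ = 3.971.
F_1/F_2 = (L_1/L_2)/(d_1/d_2)² = 3.971/(12.0)² = 0.02758.

0.0276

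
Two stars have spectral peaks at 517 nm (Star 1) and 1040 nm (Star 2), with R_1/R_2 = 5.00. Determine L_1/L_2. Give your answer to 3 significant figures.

Wien's law gives T ∝ 1/λ_max, so T_1/T_2 = λ_2/λ_1 = 1040/517 = 2.012.
Then L ∝ R²T⁴ gives L_1/L_2 = (5.00)² × (2.012)⁴ = 25.00 × 16.37 = 409.4.

409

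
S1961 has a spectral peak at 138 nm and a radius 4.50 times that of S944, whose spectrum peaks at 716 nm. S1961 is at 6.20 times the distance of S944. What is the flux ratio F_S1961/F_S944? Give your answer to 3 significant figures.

Wien's law: T_S1961/T_S944 = λ_S944/λ_S1961 = 716/138 = 5.188.
L_S1961/L_S944 = (R_S1961/R_S944)²(T_S1961/T_S944)⁴ = (4.50)²(5.188)⁴ = 1.467×10^4.
F_S1961/F_S944 = (L_S1961/L_S944)/(d_S1961/d_S944)² = 1.467×10^4/(6.20)² = 381.7.

382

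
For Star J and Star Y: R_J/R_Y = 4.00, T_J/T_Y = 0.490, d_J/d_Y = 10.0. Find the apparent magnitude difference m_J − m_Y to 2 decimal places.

5.09

L_J/L_Y = (4.00)²(0.490)⁴ = 0.9224.
F_J/F_Y = (L_J/L_Y)/(d_J/d_Y)² = 0.9224/100.0 = 0.009224.
m_J − m_Y = −2.5 log₁₀(0.009224) = 5.09.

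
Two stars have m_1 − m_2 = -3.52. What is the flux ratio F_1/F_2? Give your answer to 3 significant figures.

25.6

F_1/F_2 = 10^(−(m_1 − m_2)/2.5) = 10^(3.52/2.5) = 10^1.408 = 25.59.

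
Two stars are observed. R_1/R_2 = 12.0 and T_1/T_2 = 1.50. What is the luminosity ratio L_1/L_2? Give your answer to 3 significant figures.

729

From the Stefan–Boltzmann law, L ∝ R²T⁴, so
L_1/L_2 = (R_1/R_2)² (T_1/T_2)⁴ = (12.0)² × (1.50)⁴ = 144.0 × 5.062 = 729.0.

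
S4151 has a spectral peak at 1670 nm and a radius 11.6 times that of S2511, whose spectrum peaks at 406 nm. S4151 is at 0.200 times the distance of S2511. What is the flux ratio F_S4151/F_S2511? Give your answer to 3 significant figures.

11.8

Wien's law: T_S4151/T_S2511 = λ_S2511/λ_S4151 = 406/1670 = 0.2431.
L_S4151/L_S2511 = (R_S4151/R_S2511)²(T_S4151/T_S2511)⁴ = (11.6)²(0.2431)⁴ = 0.4701.
F_S4151/F_S2511 = (L_S4151/L_S2511)/(d_S4151/d_S2511)² = 0.4701/(0.200)² = 11.75.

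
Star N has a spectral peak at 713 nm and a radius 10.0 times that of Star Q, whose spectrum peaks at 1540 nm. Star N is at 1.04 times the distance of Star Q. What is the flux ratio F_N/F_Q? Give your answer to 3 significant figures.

Wien's law: T_N/T_Q = λ_Q/λ_N = 1540/713 = 2.160.
L_N/L_Q = (R_N/R_Q)²(T_N/T_Q)⁴ = (10.0)²(2.160)⁴ = 2176.
F_N/F_Q = (L_N/L_Q)/(d_N/d_Q)² = 2176/(1.04)² = 2012.

2.01×10^3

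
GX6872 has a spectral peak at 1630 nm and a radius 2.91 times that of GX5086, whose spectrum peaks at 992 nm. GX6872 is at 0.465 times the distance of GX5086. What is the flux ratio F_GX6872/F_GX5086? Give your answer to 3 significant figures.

Wien's law: T_GX6872/T_GX5086 = λ_GX5086/λ_GX6872 = 992/1630 = 0.6086.
L_GX6872/L_GX5086 = (R_GX6872/R_GX5086)²(T_GX6872/T_GX5086)⁴ = (2.91)²(0.6086)⁴ = 1.162.
F_GX6872/F_GX5086 = (L_GX6872/L_GX5086)/(d_GX6872/d_GX5086)² = 1.162/(0.465)² = 5.372.

5.37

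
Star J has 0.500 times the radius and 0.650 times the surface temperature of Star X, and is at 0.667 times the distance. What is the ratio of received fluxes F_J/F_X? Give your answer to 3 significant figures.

0.100

L_J/L_X = (R_J/R_X)²(T_J/T_X)⁴ = (0.500)² × (0.650)⁴ = 0.04463.
F_J/F_X = (L_J/L_X)/(d_J/d_X)² = 0.04463 / (0.667)² = 0.1003.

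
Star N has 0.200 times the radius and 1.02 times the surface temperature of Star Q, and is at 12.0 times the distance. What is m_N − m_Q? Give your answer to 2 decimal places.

L_N/L_Q = (0.200)²(1.02)⁴ = 0.04330.
F_N/F_Q = (L_N/L_Q)/(d_N/d_Q)² = 0.04330/144.0 = 3.007×10^-4.
m_N − m_Q = −2.5 log₁₀(3.007×10^-4) = 8.80.

8.80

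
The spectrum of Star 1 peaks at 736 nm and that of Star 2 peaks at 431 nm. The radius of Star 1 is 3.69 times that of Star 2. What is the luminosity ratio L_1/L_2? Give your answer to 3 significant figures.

1.60

Wien's law gives T ∝ 1/λ_max, so T_1/T_2 = λ_2/λ_1 = 431/736 = 0.5856.
Then L ∝ R²T⁴ gives L_1/L_2 = (3.69)² × (0.5856)⁴ = 13.62 × 0.1176 = 1.601.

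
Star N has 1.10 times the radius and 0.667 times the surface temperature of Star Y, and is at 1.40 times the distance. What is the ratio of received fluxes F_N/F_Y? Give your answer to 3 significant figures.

0.122

L_N/L_Y = (R_N/R_Y)²(T_N/T_Y)⁴ = (1.10)² × (0.667)⁴ = 0.2395.
F_N/F_Y = (L_N/L_Y)/(d_N/d_Y)² = 0.2395 / (1.40)² = 0.1222.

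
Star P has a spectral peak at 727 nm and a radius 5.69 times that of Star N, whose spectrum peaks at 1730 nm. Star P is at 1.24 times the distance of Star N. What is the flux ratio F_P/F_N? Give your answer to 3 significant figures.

Wien's law: T_P/T_N = λ_N/λ_P = 1730/727 = 2.380.
L_P/L_N = (R_P/R_N)²(T_P/T_N)⁴ = (5.69)²(2.380)⁴ = 1038.
F_P/F_N = (L_P/L_N)/(d_P/d_N)² = 1038/(1.24)² = 675.2.

675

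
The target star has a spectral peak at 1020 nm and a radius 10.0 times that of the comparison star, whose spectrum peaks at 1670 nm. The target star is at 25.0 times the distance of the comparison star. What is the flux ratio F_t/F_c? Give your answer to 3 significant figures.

1.15

Wien's law: T_t/T_c = λ_c/λ_t = 1670/1020 = 1.637.
L_t/L_c = (R_t/R_c)²(T_t/T_c)⁴ = (10.0)²(1.637)⁴ = 718.6.
F_t/F_c = (L_t/L_c)/(d_t/d_c)² = 718.6/(25.0)² = 1.150.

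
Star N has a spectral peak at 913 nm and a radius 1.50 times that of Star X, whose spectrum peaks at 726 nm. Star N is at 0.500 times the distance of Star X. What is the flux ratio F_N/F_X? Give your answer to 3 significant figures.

3.60

Wien's law: T_N/T_X = λ_X/λ_N = 726/913 = 0.7952.
L_N/L_X = (R_N/R_X)²(T_N/T_X)⁴ = (1.50)²(0.7952)⁴ = 0.8996.
F_N/F_X = (L_N/L_X)/(d_N/d_X)² = 0.8996/(0.500)² = 3.598.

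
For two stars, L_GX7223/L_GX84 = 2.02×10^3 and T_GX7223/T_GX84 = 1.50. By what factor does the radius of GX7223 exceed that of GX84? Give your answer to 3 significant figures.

20.0

L ∝ R²T⁴ gives R ∝ √L / T², so
R_GX7223/R_GX84 = √(2.02×10^3) / (1.50)² = 44.94 / 2.250 = 19.98.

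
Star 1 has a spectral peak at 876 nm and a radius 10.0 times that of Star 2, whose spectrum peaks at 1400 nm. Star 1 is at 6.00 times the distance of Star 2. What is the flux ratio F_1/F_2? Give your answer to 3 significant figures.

Wien's law: T_1/T_2 = λ_2/λ_1 = 1400/876 = 1.598.
L_1/L_2 = (R_1/R_2)²(T_1/T_2)⁴ = (10.0)²(1.598)⁴ = 652.4.
F_1/F_2 = (L_1/L_2)/(d_1/d_2)² = 652.4/(6.00)² = 18.12.

18.1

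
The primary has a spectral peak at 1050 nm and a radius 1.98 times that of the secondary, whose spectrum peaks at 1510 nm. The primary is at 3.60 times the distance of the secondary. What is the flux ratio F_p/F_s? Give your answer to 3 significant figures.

1.29

Wien's law: T_p/T_s = λ_s/λ_p = 1510/1050 = 1.438.
L_p/L_s = (R_p/R_s)²(T_p/T_s)⁴ = (1.98)²(1.438)⁴ = 16.77.
F_p/F_s = (L_p/L_s)/(d_p/d_s)² = 16.77/(3.60)² = 1.294.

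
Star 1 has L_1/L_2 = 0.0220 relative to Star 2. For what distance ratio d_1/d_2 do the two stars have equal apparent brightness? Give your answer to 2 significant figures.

Equal flux requires L_1/d_1² = L_2/d_2², so d_1/d_2 = √(L_1/L_2)
= √(0.0220) = 0.1483.

0.15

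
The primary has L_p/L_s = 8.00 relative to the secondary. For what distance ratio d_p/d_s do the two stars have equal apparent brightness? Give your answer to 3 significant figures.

Equal flux requires L_p/d_p² = L_s/d_s², so d_p/d_s = √(L_p/L_s)
= √(8.00) = 2.828.

2.83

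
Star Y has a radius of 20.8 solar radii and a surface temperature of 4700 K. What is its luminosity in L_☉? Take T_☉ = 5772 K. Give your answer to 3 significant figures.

L/L_☉ = (R/R_☉)² (T/T_☉)⁴ = (20.8)² × (4700/5772)⁴
       = 432.6 × (0.8143)⁴ = 432.6 × 0.4396 = 190.2.

190 L_☉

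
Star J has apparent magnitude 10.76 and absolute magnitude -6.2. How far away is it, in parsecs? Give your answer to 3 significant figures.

m − M = 5 log₁₀(d/10 pc)
10.76 − (-6.2) = 16.96 = 5 log₁₀(d/10)
d = 10 × 10^(16.96/5) = 10 × 10^3.392 = 2.466×10^4 pc.

2.47×10^4 pc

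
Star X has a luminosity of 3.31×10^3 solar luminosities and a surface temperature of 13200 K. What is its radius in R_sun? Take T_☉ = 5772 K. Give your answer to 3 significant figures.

R/R_☉ = √(L/L_☉) / (T/T_☉)² = √(3.31×10^3) / (2.287)²
       = 57.53 / 5.230 = 11.00.

11.0 R_sun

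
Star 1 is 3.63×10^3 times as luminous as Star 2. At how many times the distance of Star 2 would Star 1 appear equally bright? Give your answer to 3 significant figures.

60.2

Equal flux requires L_1/d_1² = L_2/d_2², so d_1/d_2 = √(L_1/L_2)
= √(3.63×10^3) = 60.25.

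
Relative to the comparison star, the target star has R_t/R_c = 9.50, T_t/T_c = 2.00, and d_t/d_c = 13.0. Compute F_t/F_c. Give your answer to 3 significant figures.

8.54

L_t/L_c = (R_t/R_c)²(T_t/T_c)⁴ = (9.50)² × (2.00)⁴ = 1444.
F_t/F_c = (L_t/L_c)/(d_t/d_c)² = 1444 / (13.0)² = 8.544.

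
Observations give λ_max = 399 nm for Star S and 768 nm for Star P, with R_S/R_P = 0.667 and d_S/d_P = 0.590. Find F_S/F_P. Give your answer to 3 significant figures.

17.5

Wien's law: T_S/T_P = λ_P/λ_S = 768/399 = 1.925.
L_S/L_P = (R_S/R_P)²(T_S/T_P)⁴ = (0.667)²(1.925)⁴ = 6.107.
F_S/F_P = (L_S/L_P)/(d_S/d_P)² = 6.107/(0.590)² = 17.54.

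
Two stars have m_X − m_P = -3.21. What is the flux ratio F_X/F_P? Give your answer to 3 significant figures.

19.2

F_X/F_P = 10^(−(m_X − m_P)/2.5) = 10^(3.21/2.5) = 10^1.284 = 19.23.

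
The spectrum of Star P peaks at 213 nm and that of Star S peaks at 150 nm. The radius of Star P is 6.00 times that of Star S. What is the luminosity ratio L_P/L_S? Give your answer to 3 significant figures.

Wien's law gives T ∝ 1/λ_max, so T_P/T_S = λ_S/λ_P = 150/213 = 0.7042.
Then L ∝ R²T⁴ gives L_P/L_S = (6.00)² × (0.7042)⁴ = 36.00 × 0.2459 = 8.854.

8.85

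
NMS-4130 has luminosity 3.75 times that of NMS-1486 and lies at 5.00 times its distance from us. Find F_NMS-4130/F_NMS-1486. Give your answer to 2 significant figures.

F = L/(4πd²), so F_NMS-4130/F_NMS-1486 = (L_NMS-4130/L_NMS-1486) / (d_NMS-4130/d_NMS-1486)²
= 3.75 / (5.00)² = 3.75 / 25.00 = 0.1500.

0.15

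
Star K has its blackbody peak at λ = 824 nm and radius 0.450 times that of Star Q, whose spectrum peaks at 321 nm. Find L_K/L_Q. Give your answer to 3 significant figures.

0.00466

Wien's law gives T ∝ 1/λ_max, so T_K/T_Q = λ_Q/λ_K = 321/824 = 0.3896.
Then L ∝ R²T⁴ gives L_K/L_Q = (0.450)² × (0.3896)⁴ = 0.2025 × 0.02303 = 0.004664.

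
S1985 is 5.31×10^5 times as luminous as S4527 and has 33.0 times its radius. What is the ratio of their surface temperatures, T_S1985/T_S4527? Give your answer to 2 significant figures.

4.7

L ∝ R²T⁴ gives T ∝ (L/R²)^(1/4), so
T_S1985/T_S4527 = (5.31×10^5 / 33.0²)^(1/4) = (487.6)^(1/4) = 4.699.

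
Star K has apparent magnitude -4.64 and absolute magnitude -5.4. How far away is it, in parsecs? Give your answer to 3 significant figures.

14.2 pc

m − M = 5 log₁₀(d/10 pc)
-4.64 − (-5.4) = 0.76 = 5 log₁₀(d/10)
d = 10 × 10^(0.76/5) = 10 × 10^0.152 = 14.19 pc.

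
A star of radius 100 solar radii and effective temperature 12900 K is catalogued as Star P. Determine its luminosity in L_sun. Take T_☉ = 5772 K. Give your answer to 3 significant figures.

L/L_☉ = (R/R_☉)² (T/T_☉)⁴ = (100)² × (12900/5772)⁴
       = 1.000×10^4 × (2.235)⁴ = 1.000×10^4 × 24.95 = 2.495×10^5.

2.49×10^5 L_sun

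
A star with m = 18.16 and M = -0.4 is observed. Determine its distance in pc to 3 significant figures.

5.15×10^4 pc

m − M = 5 log₁₀(d/10 pc)
18.16 − (-0.4) = 18.56 = 5 log₁₀(d/10)
d = 10 × 10^(18.56/5) = 10 × 10^3.712 = 5.152×10^4 pc.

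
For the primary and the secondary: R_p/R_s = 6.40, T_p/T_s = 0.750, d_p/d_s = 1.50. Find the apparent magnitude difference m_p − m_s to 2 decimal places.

L_p/L_s = (6.40)²(0.750)⁴ = 12.96.
F_p/F_s = (L_p/L_s)/(d_p/d_s)² = 12.96/2.250 = 5.760.
m_p − m_s = −2.5 log₁₀(5.760) = -1.90.

-1.90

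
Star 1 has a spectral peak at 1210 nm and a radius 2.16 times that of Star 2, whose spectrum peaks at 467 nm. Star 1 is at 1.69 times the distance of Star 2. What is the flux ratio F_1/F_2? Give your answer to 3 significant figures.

0.0362

Wien's law: T_1/T_2 = λ_2/λ_1 = 467/1210 = 0.3860.
L_1/L_2 = (R_1/R_2)²(T_1/T_2)⁴ = (2.16)²(0.3860)⁴ = 0.1035.
F_1/F_2 = (L_1/L_2)/(d_1/d_2)² = 0.1035/(1.69)² = 0.03625.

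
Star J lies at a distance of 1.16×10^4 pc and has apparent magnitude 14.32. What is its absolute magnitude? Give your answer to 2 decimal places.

M = m − 5 log₁₀(d/10 pc) = 14.32 − 5 log₁₀(1.16×10^4/10)
  = 14.32 − 5 × 3.064 = 14.32 − 15.32 = -1.00.

-1.00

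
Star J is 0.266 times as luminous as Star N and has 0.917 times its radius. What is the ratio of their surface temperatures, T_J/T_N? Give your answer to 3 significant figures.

0.750

L ∝ R²T⁴ gives T ∝ (L/R²)^(1/4), so
T_J/T_N = (0.266 / 0.917²)^(1/4) = (0.3163)^(1/4) = 0.7500.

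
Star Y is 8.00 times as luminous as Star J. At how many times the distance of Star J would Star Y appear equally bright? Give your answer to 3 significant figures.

2.83

Equal flux requires L_Y/d_Y² = L_J/d_J², so d_Y/d_J = √(L_Y/L_J)
= √(8.00) = 2.828.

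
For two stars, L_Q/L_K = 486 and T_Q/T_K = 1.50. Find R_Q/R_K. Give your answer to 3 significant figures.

L ∝ R²T⁴ gives R ∝ √L / T², so
R_Q/R_K = √(486) / (1.50)² = 22.05 / 2.250 = 9.798.

9.80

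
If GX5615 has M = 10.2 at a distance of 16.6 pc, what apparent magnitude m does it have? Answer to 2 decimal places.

m = M + 5 log₁₀(d/10 pc) = 10.2 + 5 log₁₀(16.6/10)
  = 10.2 + 5 × 0.220 = 10.2 + 1.10 = 11.30.

11.30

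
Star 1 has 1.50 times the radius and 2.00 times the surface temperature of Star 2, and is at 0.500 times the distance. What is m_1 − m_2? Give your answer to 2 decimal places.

L_1/L_2 = (1.50)²(2.00)⁴ = 36.00.
F_1/F_2 = (L_1/L_2)/(d_1/d_2)² = 36.00/0.2500 = 144.0.
m_1 − m_2 = −2.5 log₁₀(144.0) = -5.40.

-5.40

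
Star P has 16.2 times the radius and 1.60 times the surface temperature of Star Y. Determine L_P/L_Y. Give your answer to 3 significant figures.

From the Stefan–Boltzmann law, L ∝ R²T⁴, so
L_P/L_Y = (R_P/R_Y)² (T_P/T_Y)⁴ = (16.2)² × (1.60)⁴ = 262.4 × 6.554 = 1720.

1.72×10^3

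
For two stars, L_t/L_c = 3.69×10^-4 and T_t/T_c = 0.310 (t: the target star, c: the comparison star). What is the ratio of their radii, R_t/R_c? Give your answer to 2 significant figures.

0.20

L ∝ R²T⁴ gives R ∝ √L / T², so
R_t/R_c = √(3.69×10^-4) / (0.310)² = 0.01921 / 0.09610 = 0.1999.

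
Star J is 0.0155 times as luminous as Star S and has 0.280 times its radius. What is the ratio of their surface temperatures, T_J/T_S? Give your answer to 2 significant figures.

L ∝ R²T⁴ gives T ∝ (L/R²)^(1/4), so
T_J/T_S = (0.0155 / 0.280²)^(1/4) = (0.1977)^(1/4) = 0.6668.

0.67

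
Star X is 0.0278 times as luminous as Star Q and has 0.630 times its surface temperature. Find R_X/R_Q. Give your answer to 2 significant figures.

0.42

L ∝ R²T⁴ gives R ∝ √L / T², so
R_X/R_Q = √(0.0278) / (0.630)² = 0.1667 / 0.3969 = 0.4201.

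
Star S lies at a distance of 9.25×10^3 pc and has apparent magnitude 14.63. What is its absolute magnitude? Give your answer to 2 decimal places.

-0.20

M = m − 5 log₁₀(d/10 pc) = 14.63 − 5 log₁₀(9.25×10^3/10)
  = 14.63 − 5 × 2.966 = 14.63 − 14.83 = -0.20.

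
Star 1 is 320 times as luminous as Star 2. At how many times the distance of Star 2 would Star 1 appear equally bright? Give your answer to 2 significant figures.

18

Equal flux requires L_1/d_1² = L_2/d_2², so d_1/d_2 = √(L_1/L_2)
= √(320) = 17.89.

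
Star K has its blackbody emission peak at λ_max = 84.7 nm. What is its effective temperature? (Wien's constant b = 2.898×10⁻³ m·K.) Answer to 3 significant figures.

3.42×10^4 K

T = b/λ_max = 2.898×10⁻³ / (84.7×10⁻⁹) = 3.421×10^4 K.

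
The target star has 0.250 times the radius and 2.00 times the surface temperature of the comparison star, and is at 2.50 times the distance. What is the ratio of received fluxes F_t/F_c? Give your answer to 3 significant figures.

L_t/L_c = (R_t/R_c)²(T_t/T_c)⁴ = (0.250)² × (2.00)⁴ = 1.000.
F_t/F_c = (L_t/L_c)/(d_t/d_c)² = 1.000 / (2.50)² = 0.1600.

0.160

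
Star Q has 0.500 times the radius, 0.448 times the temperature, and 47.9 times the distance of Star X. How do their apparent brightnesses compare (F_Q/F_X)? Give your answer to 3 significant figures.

L_Q/L_X = (R_Q/R_X)²(T_Q/T_X)⁴ = (0.500)² × (0.448)⁴ = 0.01007.
F_Q/F_X = (L_Q/L_X)/(d_Q/d_X)² = 0.01007 / (47.9)² = 4.389×10^-6.

4.39×10^-6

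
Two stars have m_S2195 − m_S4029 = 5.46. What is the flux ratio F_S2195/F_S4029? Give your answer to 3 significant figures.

0.00655

F_S2195/F_S4029 = 10^(−(m_S2195 − m_S4029)/2.5) = 10^(-5.46/2.5) = 10^-2.184 = 0.006546.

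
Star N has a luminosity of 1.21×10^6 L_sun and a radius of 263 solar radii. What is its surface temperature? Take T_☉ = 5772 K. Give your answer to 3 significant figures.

1.18×10^4 K

T/T_☉ = (L/L_☉)^(1/4) / (R/R_☉)^(1/2)
T = 5772 × (1.21×10^6)^(1/4) / √(263) = 5772 × 33.17 / 16.22 = 1.180×10^4 K.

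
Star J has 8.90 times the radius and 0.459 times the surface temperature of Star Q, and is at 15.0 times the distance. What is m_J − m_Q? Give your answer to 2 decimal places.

L_J/L_Q = (8.90)²(0.459)⁴ = 3.516.
F_J/F_Q = (L_J/L_Q)/(d_J/d_Q)² = 3.516/225.0 = 0.01563.
m_J − m_Q = −2.5 log₁₀(0.01563) = 4.52.

4.52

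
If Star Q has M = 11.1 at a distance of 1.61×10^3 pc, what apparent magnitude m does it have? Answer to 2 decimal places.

22.13

m = M + 5 log₁₀(d/10 pc) = 11.1 + 5 log₁₀(1.61×10^3/10)
  = 11.1 + 5 × 2.207 = 11.1 + 11.03 = 22.13.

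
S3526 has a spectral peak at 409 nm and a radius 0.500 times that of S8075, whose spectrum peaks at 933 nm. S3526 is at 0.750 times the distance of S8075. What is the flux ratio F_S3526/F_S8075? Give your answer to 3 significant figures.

Wien's law: T_S3526/T_S8075 = λ_S8075/λ_S3526 = 933/409 = 2.281.
L_S3526/L_S8075 = (R_S3526/R_S8075)²(T_S3526/T_S8075)⁴ = (0.500)²(2.281)⁴ = 6.770.
F_S3526/F_S8075 = (L_S3526/L_S8075)/(d_S3526/d_S8075)² = 6.770/(0.750)² = 12.04.

12.0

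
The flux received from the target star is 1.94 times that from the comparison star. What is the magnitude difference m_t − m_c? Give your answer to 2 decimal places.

m_t − m_c = −2.5 log₁₀(F_t/F_c) = −2.5 log₁₀(1.94) = −2.5 × (0.288) = -0.720.

-0.72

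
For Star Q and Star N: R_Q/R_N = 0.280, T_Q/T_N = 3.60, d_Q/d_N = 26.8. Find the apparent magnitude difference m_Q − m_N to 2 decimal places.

4.34

L_Q/L_N = (0.280)²(3.60)⁴ = 13.17.
F_Q/F_N = (L_Q/L_N)/(d_Q/d_N)² = 13.17/718.2 = 0.01833.
m_Q − m_N = −2.5 log₁₀(0.01833) = 4.34.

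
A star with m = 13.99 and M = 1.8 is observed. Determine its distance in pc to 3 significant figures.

2.74×10^3 pc

m − M = 5 log₁₀(d/10 pc)
13.99 − (1.8) = 12.19 = 5 log₁₀(d/10)
d = 10 × 10^(12.19/5) = 10 × 10^2.438 = 2742 pc.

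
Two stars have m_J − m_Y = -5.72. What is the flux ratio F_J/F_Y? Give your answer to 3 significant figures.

F_J/F_Y = 10^(−(m_J − m_Y)/2.5) = 10^(5.72/2.5) = 10^2.288 = 194.1.

194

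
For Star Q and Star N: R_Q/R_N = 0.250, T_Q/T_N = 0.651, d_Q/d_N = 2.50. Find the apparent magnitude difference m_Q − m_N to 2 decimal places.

6.86

L_Q/L_N = (0.250)²(0.651)⁴ = 0.01123.
F_Q/F_N = (L_Q/L_N)/(d_Q/d_N)² = 0.01123/6.250 = 0.001796.
m_Q − m_N = −2.5 log₁₀(0.001796) = 6.86.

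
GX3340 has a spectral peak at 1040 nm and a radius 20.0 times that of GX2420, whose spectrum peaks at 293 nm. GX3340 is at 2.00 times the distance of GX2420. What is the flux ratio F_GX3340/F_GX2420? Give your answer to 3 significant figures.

0.630

Wien's law: T_GX3340/T_GX2420 = λ_GX2420/λ_GX3340 = 293/1040 = 0.2817.
L_GX3340/L_GX2420 = (R_GX3340/R_GX2420)²(T_GX3340/T_GX2420)⁴ = (20.0)²(0.2817)⁴ = 2.520.
F_GX3340/F_GX2420 = (L_GX3340/L_GX2420)/(d_GX3340/d_GX2420)² = 2.520/(2.00)² = 0.6300.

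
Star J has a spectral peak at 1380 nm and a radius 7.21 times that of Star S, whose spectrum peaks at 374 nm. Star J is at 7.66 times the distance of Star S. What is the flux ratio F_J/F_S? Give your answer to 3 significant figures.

0.00478

Wien's law: T_J/T_S = λ_S/λ_J = 374/1380 = 0.2710.
L_J/L_S = (R_J/R_S)²(T_J/T_S)⁴ = (7.21)²(0.2710)⁴ = 0.2804.
F_J/F_S = (L_J/L_S)/(d_J/d_S)² = 0.2804/(7.66)² = 0.004780.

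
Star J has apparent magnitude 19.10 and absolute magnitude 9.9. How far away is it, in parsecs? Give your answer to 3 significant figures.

692 pc

m − M = 5 log₁₀(d/10 pc)
19.10 − (9.9) = 9.20 = 5 log₁₀(d/10)
d = 10 × 10^(9.20/5) = 10 × 10^1.840 = 691.8 pc.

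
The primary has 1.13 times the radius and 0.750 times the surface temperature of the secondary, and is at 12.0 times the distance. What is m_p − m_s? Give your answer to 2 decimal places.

L_p/L_s = (1.13)²(0.750)⁴ = 0.4040.
F_p/F_s = (L_p/L_s)/(d_p/d_s)² = 0.4040/144.0 = 0.002806.
m_p − m_s = −2.5 log₁₀(0.002806) = 6.38.

6.38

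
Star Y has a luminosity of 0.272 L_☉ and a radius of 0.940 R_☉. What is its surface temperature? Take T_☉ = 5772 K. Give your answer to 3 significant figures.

T/T_☉ = (L/L_☉)^(1/4) / (R/R_☉)^(1/2)
T = 5772 × (0.272)^(1/4) / √(0.940) = 5772 × 0.7222 / 0.9695 = 4299 K.

4.30×10^3 K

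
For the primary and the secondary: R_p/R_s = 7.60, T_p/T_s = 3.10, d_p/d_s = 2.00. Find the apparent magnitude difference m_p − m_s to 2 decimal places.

-7.81

L_p/L_s = (7.60)²(3.10)⁴ = 5334.
F_p/F_s = (L_p/L_s)/(d_p/d_s)² = 5334/4.000 = 1334.
m_p − m_s = −2.5 log₁₀(1334) = -7.81.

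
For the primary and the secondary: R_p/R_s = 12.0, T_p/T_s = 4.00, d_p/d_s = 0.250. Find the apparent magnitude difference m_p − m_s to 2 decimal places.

L_p/L_s = (12.0)²(4.00)⁴ = 3.686×10^4.
F_p/F_s = (L_p/L_s)/(d_p/d_s)² = 3.686×10^4/0.06250 = 5.898×10^5.
m_p − m_s = −2.5 log₁₀(5.898×10^5) = -14.43.

-14.43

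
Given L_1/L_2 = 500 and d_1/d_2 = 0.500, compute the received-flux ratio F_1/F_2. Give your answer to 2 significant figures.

F = L/(4πd²), so F_1/F_2 = (L_1/L_2) / (d_1/d_2)²
= 500 / (0.500)² = 500 / 0.2500 = 2000.

2.0×10^3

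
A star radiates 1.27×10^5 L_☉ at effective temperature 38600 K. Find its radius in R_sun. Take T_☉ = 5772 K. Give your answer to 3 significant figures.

7.97 R_sun

R/R_☉ = √(L/L_☉) / (T/T_☉)² = √(1.27×10^5) / (6.687)²
       = 356.4 / 44.72 = 7.969.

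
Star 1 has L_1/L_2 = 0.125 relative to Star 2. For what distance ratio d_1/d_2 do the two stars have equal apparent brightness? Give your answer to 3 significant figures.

Equal flux requires L_1/d_1² = L_2/d_2², so d_1/d_2 = √(L_1/L_2)
= √(0.125) = 0.3536.

0.354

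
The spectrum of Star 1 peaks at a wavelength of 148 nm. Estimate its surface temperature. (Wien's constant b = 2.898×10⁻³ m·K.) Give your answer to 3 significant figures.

T = b/λ_max = 2.898×10⁻³ / (148×10⁻⁹) = 1.958×10^4 K.

1.96×10^4 K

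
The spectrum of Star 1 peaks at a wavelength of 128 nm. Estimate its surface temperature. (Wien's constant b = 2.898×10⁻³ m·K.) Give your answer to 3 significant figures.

T = b/λ_max = 2.898×10⁻³ / (128×10⁻⁹) = 2.264×10^4 K.

2.26×10^4 K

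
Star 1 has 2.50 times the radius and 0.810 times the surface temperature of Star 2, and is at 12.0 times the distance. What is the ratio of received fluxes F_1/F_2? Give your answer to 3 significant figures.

0.0187

L_1/L_2 = (R_1/R_2)²(T_1/T_2)⁴ = (2.50)² × (0.810)⁴ = 2.690.
F_1/F_2 = (L_1/L_2)/(d_1/d_2)² = 2.690 / (12.0)² = 0.01868.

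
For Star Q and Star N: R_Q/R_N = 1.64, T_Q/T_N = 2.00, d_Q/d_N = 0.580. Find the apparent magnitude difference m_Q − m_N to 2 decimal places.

-5.27

L_Q/L_N = (1.64)²(2.00)⁴ = 43.03.
F_Q/F_N = (L_Q/L_N)/(d_Q/d_N)² = 43.03/0.3364 = 127.9.
m_Q − m_N = −2.5 log₁₀(127.9) = -5.27.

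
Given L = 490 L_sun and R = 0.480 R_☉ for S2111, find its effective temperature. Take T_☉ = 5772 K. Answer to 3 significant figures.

T/T_☉ = (L/L_☉)^(1/4) / (R/R_☉)^(1/2)
T = 5772 × (490)^(1/4) / √(0.480) = 5772 × 4.705 / 0.6928 = 3.920×10^4 K.

3.92×10^4 K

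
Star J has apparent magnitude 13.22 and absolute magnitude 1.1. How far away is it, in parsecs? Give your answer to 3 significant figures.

2.65×10^3 pc

m − M = 5 log₁₀(d/10 pc)
13.22 − (1.1) = 12.12 = 5 log₁₀(d/10)
d = 10 × 10^(12.12/5) = 10 × 10^2.424 = 2655 pc.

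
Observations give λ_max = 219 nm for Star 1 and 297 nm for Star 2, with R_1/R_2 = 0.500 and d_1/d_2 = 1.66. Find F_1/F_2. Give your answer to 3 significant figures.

0.307

Wien's law: T_1/T_2 = λ_2/λ_1 = 297/219 = 1.356.
L_1/L_2 = (R_1/R_2)²(T_1/T_2)⁴ = (0.500)²(1.356)⁴ = 0.8456.
F_1/F_2 = (L_1/L_2)/(d_1/d_2)² = 0.8456/(1.66)² = 0.3069.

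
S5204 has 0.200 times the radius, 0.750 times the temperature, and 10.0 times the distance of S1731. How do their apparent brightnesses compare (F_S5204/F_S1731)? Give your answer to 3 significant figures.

1.27×10^-4

L_S5204/L_S1731 = (R_S5204/R_S1731)²(T_S5204/T_S1731)⁴ = (0.200)² × (0.750)⁴ = 0.01266.
F_S5204/F_S1731 = (L_S5204/L_S1731)/(d_S5204/d_S1731)² = 0.01266 / (10.0)² = 1.266×10^-4.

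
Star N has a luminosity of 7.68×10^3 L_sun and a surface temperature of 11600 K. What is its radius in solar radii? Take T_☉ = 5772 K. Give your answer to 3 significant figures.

21.7 solar radii

R/R_☉ = √(L/L_☉) / (T/T_☉)² = √(7.68×10^3) / (2.010)²
       = 87.64 / 4.039 = 21.70.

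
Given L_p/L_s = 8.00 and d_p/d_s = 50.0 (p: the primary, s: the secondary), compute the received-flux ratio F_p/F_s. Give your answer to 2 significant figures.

0.0032

F = L/(4πd²), so F_p/F_s = (L_p/L_s) / (d_p/d_s)²
= 8.00 / (50.0)² = 8.00 / 2500 = 0.003200.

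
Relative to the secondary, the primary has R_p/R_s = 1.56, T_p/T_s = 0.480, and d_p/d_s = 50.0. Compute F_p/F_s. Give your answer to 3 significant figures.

L_p/L_s = (R_p/R_s)²(T_p/T_s)⁴ = (1.56)² × (0.480)⁴ = 0.1292.
F_p/F_s = (L_p/L_s)/(d_p/d_s)² = 0.1292 / (50.0)² = 5.167×10^-5.

5.17×10^-5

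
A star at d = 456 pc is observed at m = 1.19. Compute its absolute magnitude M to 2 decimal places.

-7.10

M = m − 5 log₁₀(d/10 pc) = 1.19 − 5 log₁₀(456/10)
  = 1.19 − 5 × 1.659 = 1.19 − 8.29 = -7.10.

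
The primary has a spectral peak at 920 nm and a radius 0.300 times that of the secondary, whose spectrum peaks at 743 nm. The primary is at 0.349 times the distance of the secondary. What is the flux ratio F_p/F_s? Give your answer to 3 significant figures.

0.314

Wien's law: T_p/T_s = λ_s/λ_p = 743/920 = 0.8076.
L_p/L_s = (R_p/R_s)²(T_p/T_s)⁴ = (0.300)²(0.8076)⁴ = 0.03829.
F_p/F_s = (L_p/L_s)/(d_p/d_s)² = 0.03829/(0.349)² = 0.3143.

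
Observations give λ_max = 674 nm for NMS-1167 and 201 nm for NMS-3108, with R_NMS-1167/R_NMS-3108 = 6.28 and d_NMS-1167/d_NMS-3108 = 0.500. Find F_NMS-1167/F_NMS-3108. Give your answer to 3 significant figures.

1.25

Wien's law: T_NMS-1167/T_NMS-3108 = λ_NMS-3108/λ_NMS-1167 = 201/674 = 0.2982.
L_NMS-1167/L_NMS-3108 = (R_NMS-1167/R_NMS-3108)²(T_NMS-1167/T_NMS-3108)⁴ = (6.28)²(0.2982)⁴ = 0.3119.
F_NMS-1167/F_NMS-3108 = (L_NMS-1167/L_NMS-3108)/(d_NMS-1167/d_NMS-3108)² = 0.3119/(0.500)² = 1.248.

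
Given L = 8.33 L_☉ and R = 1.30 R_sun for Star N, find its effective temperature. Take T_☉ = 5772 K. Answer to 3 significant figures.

T/T_☉ = (L/L_☉)^(1/4) / (R/R_☉)^(1/2)
T = 5772 × (8.33)^(1/4) / √(1.30) = 5772 × 1.699 / 1.140 = 8600 K.

8.60×10^3 K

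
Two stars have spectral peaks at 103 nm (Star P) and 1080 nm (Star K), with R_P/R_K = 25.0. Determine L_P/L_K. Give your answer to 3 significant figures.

7.55×10^6

Wien's law gives T ∝ 1/λ_max, so T_P/T_K = λ_K/λ_P = 1080/103 = 10.49.
Then L ∝ R²T⁴ gives L_P/L_K = (25.0)² × (10.49)⁴ = 625.0 × 1.209×10^4 = 7.555×10^6.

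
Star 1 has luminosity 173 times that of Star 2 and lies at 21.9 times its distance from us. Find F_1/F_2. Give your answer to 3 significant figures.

F = L/(4πd²), so F_1/F_2 = (L_1/L_2) / (d_1/d_2)²
= 173 / (21.9)² = 173 / 479.6 = 0.3607.

0.361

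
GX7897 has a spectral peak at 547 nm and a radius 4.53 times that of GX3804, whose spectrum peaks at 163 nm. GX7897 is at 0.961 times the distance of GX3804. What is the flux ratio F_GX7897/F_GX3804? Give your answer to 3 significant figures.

0.175

Wien's law: T_GX7897/T_GX3804 = λ_GX3804/λ_GX7897 = 163/547 = 0.2980.
L_GX7897/L_GX3804 = (R_GX7897/R_GX3804)²(T_GX7897/T_GX3804)⁴ = (4.53)²(0.2980)⁴ = 0.1618.
F_GX7897/F_GX3804 = (L_GX7897/L_GX3804)/(d_GX7897/d_GX3804)² = 0.1618/(0.961)² = 0.1752.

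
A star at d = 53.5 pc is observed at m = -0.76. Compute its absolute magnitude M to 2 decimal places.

M = m − 5 log₁₀(d/10 pc) = -0.76 − 5 log₁₀(53.5/10)
  = -0.76 − 5 × 0.728 = -0.76 − 3.64 = -4.40.

-4.40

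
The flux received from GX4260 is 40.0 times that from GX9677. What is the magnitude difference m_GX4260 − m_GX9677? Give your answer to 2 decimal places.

m_GX4260 − m_GX9677 = −2.5 log₁₀(F_GX4260/F_GX9677) = −2.5 log₁₀(40.0) = −2.5 × (1.602) = -4.005.

-4.01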